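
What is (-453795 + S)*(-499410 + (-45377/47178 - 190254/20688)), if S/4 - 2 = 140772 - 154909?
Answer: 20729947857929278115/81334872 ≈ 2.5487e+11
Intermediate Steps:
S = -56540 (S = 8 + 4*(140772 - 154909) = 8 + 4*(-14137) = 8 - 56548 = -56540)
(-453795 + S)*(-499410 + (-45377/47178 - 190254/20688)) = (-453795 - 56540)*(-499410 + (-45377/47178 - 190254/20688)) = -510335*(-499410 + (-45377*1/47178 - 190254*1/20688)) = -510335*(-499410 + (-45377/47178 - 31709/3448)) = -510335*(-499410 - 826213549/81334872) = -510335*(-40620274639069/81334872) = 20729947857929278115/81334872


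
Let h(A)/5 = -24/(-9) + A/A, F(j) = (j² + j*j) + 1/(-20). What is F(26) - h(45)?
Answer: 80017/60 ≈ 1333.6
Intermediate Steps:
F(j) = -1/20 + 2*j² (F(j) = (j² + j²) - 1/20 = 2*j² - 1/20 = -1/20 + 2*j²)
h(A) = 55/3 (h(A) = 5*(-24/(-9) + A/A) = 5*(-24*(-⅑) + 1) = 5*(8/3 + 1) = 5*(11/3) = 55/3)
F(26) - h(45) = (-1/20 + 2*26²) - 1*55/3 = (-1/20 + 2*676) - 55/3 = (-1/20 + 1352) - 55/3 = 27039/20 - 55/3 = 80017/60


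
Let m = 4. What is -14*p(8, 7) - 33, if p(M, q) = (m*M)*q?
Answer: -3169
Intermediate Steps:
p(M, q) = 4*M*q (p(M, q) = (4*M)*q = 4*M*q)
-14*p(8, 7) - 33 = -56*8*7 - 33 = -14*224 - 33 = -3136 - 33 = -3169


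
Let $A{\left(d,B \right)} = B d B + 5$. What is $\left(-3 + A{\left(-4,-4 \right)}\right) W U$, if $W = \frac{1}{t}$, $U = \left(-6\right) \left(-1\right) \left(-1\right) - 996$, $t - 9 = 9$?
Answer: $\frac{10354}{3} \approx 3451.3$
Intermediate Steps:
$t = 18$ ($t = 9 + 9 = 18$)
$A{\left(d,B \right)} = 5 + d B^{2}$ ($A{\left(d,B \right)} = d B^{2} + 5 = 5 + d B^{2}$)
$U = -1002$ ($U = 6 \left(-1\right) - 996 = -6 - 996 = -1002$)
$W = \frac{1}{18} \approx 0.055556$
$\left(-3 + A{\left(-4,-4 \right)}\right) W U = \left(-3 + \left(5 - 4 \left(-4\right)^{2}\right)\right) \frac{1}{18} \left(-1002\right) = \left(-3 + \left(5 - 64\right)\right) \frac{1}{18} \left(-1002\right) = \left(-3 - 59\right) \frac{1}{18} \left(-1002\right) = \left(-62\right) \frac{1}{18} \left(-1002\right) = \left(- \frac{31}{9}\right) \left(-1002\right) = \frac{10354}{3}$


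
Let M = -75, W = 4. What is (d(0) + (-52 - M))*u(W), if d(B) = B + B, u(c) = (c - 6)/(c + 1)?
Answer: -46/5 ≈ -9.2000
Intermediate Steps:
u(c) = (-6 + c)/(1 + c)
d(B) = 2*B
(d(0) + (-52 - M))*u(W) = (2*0 + (-52 - 1*(-75)))*((-6 + 4)/(1 + 4)) = (0 + (-52 + 75))*(-2/5) = (0 + 23)*((⅕)*(-2)) = 23*(-⅖) = -46/5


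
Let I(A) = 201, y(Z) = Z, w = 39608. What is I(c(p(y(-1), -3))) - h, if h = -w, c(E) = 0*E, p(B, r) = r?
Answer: 39809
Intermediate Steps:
c(E) = 0
h = -39608 (h = -1*39608 = -39608)
I(c(p(y(-1), -3))) - h = 201 - 1*(-39608) = 201 + 39608 = 39809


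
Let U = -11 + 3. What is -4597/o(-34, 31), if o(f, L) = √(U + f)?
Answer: 4597*I*√42/42 ≈ 709.33*I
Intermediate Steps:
U = -8
o(f, L) = √(-8 + f)
-4597/o(-34, 31) = -4597/√(-8 - 34) = -4597*(-I*√42/42) = -(-4597)*I*√42/42 = 4597*I*√42/42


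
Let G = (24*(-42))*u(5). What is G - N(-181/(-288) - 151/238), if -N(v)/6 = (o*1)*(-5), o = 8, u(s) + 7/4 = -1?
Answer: 2532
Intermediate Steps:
u(s) = -11/4 (u(s) = -7/4 - 1 = -11/4)
G = 2772 (G = (24*(-42))*(-11/4) = -1008*(-11/4) = 2772)
N(v) = 240 (N(v) = -6*8*1*(-5) = -48*(-5) = -6*(-40) = 240)
G - N(-181/(-288) - 151/238) = 2772 - 1*240 = 2772 - 240 = 2532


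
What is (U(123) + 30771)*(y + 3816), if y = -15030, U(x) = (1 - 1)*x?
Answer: -345065994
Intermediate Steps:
U(x) = 0 (U(x) = 0*x = 0)
(U(123) + 30771)*(y + 3816) = (0 + 30771)*(-15030 + 3816) = 30771*(-11214) = -345065994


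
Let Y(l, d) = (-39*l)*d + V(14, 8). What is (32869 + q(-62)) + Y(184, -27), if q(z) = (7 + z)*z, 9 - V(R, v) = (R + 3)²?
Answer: 229751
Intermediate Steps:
V(R, v) = 9 - (3 + R)² (V(R, v) = 9 - (R + 3)² = 9 - (3 + R)²)
Y(l, d) = -280 - 39*d*l (Y(l, d) = (-39*l)*d + (9 - (3 + 14)²) = -39*d*l + (9 - 1*17²) = -39*d*l + (9 - 1*289) = -39*d*l + (9 - 289) = -39*d*l - 280 = -280 - 39*d*l)
q(z) = z*(7 + z)
(32869 + q(-62)) + Y(184, -27) = (32869 - 62*(7 - 62)) + (-280 - 39*(-27)*184) = (32869 - 62*(-55)) + (-280 + 193752) = (32869 + 3410) + 193472 = 36279 + 193472 = 229751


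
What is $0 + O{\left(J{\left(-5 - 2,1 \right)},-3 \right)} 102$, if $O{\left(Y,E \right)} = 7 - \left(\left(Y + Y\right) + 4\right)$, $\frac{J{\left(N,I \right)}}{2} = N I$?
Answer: $3162$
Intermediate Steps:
$J{\left(N,I \right)} = 2 I N$ ($J{\left(N,I \right)} = 2 N I = 2 I N$)
$O{\left(Y,E \right)} = 3 - 2 Y$ ($O{\left(Y,E \right)} = 7 - \left(2 Y + 4\right) = 7 - \left(4 + 2 Y\right) = 3 - 2 Y$)
$0 + O{\left(J{\left(-5 - 2,1 \right)},-3 \right)} 102 = 0 + \left(3 - 2 \cdot 2 \cdot 1 \left(-5 - 2\right)\right) 102 = 0 + \left(3 - 2 \cdot 2 \cdot 1 \left(-7\right)\right) 102 = 0 + \left(3 - -28\right) 102 = 0 + \left(3 + 28\right) 102 = 0 + 31 \cdot 102 = 0 + 3162 = 3162$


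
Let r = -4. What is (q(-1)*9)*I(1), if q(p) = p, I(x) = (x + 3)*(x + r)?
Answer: 108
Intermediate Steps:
I(x) = (-4 + x)*(3 + x) (I(x) = (x + 3)*(x - 4) = (3 + x)*(-4 + x) = (-4 + x)*(3 + x))
(q(-1)*9)*I(1) = (-1*9)*(-12 + 1**2 - 1*1) = -9*(-12 + 1 - 1) = -9*(-12) = 108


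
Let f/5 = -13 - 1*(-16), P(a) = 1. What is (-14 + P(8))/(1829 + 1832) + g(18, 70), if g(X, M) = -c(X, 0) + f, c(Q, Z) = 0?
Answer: 54902/3661 ≈ 14.996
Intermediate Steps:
f = 15 (f = 5*(-13 - 1*(-16)) = 5*(-13 + 16) = 5*3 = 15)
g(X, M) = 15 (g(X, M) = -1*0 + 15 = 0 + 15 = 15)
(-14 + P(8))/(1829 + 1832) + g(18, 70) = (-14 + 1)/(1829 + 1832) + 15 = -13/3661 + 15 = 54902/3661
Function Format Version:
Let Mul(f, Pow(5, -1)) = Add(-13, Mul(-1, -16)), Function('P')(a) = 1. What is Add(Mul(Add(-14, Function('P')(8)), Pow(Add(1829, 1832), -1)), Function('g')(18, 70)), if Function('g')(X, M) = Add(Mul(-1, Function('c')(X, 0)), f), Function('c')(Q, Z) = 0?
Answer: Rational(54902, 3661) ≈ 14.996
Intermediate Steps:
f = 15 (f = Mul(5, Add(-13, Mul(-1, -16))) = Mul(5, Add(-13, 16)) = Mul(5, 3) = 15)
Function('g')(X, M) = 15 (Function('g')(X, M) = Add(Mul(-1, 0), 15) = Add(0, 15) = 15)
Add(Mul(Add(-14, Function('P')(8)), Pow(Add(1829, 1832), -1)), Function('g')(18, 70)) = Add(Mul(Add(-14, 1), Pow(Add(1829, 1832), -1)), 15) = Add(Mul(-13, Pow(3661, -1)), 15) = Add(Mul(-13, Rational(1, 3661)), 15) = Add(Rational(-13, 3661), 15) = Rational(54902, 3661)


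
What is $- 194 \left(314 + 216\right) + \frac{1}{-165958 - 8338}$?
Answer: $- \frac{17921114721}{174296} \approx -1.0282 \cdot 10^{5}$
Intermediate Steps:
$- 194 \left(314 + 216\right) + \frac{1}{-165958 - 8338} = \left(-194\right) 530 + \frac{1}{-174296} = -102820 - \frac{1}{174296} = - \frac{17921114721}{174296}$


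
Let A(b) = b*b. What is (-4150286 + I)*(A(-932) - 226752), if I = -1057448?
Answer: -3342698638048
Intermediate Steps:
A(b) = b²
(-4150286 + I)*(A(-932) - 226752) = (-4150286 - 1057448)*((-932)² - 226752) = -5207734*(868624 - 226752) = -5207734*641872 = -3342698638048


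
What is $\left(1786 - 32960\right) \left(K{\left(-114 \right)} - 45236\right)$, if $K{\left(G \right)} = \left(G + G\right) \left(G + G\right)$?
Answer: $-210362152$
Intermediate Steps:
$K{\left(G \right)} = 4 G^{2}$ ($K{\left(G \right)} = 2 G 2 G = 4 G^{2}$)
$\left(1786 - 32960\right) \left(K{\left(-114 \right)} - 45236\right) = \left(1786 - 32960\right) \left(4 \left(-114\right)^{2} - 45236\right) = - 31174 \left(4 \cdot 12996 - 45236\right) = - 31174 \left(51984 - 45236\right) = \left(-31174\right) 6748 = -210362152$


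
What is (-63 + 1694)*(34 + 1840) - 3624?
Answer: 3052870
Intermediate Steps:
(-63 + 1694)*(34 + 1840) - 3624 = 1631*1874 - 3624 = 3056494 - 3624 = 3052870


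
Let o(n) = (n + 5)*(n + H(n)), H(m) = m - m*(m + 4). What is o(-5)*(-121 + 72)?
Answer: 0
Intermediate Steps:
H(m) = m - m*(4 + m)
o(n) = (5 + n)*(n - n*(3 + n)) (o(n) = (n + 5)*(n - n*(3 + n)) = (5 + n)*(n - n*(3 + n)))
o(-5)*(-121 + 72) = (-5*(-10 - 1*(-5)² - 7*(-5)))*(-121 + 72) = -5*(-10 - 1*25 + 35)*(-49) = -5*(-10 - 25 + 35)*(-49) = -5*0*(-49) = 0*(-49) = 0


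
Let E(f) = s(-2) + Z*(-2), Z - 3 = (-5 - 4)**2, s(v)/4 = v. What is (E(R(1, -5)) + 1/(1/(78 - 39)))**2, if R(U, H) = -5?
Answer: 18769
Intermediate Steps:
s(v) = 4*v
Z = 84 (Z = 3 + (-5 - 4)**2 = 3 + (-9)**2 = 3 + 81 = 84)
E(f) = -176 (E(f) = 4*(-2) + 84*(-2) = -8 - 168 = -176)
(E(R(1, -5)) + 1/(1/(78 - 39)))**2 = (-176 + 1/(1/(78 - 39)))**2 = (-176 + 1/(1/39))**2 = (-176 + 39)**2 = (-137)**2 = 18769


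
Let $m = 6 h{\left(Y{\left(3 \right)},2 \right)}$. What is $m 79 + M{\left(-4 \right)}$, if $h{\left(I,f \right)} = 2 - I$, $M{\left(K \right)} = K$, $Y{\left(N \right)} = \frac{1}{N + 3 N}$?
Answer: $\frac{1809}{2} \approx 904.5$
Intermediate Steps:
$Y{\left(N \right)} = \frac{1}{4 N}$
$m = \frac{23}{2}$ ($m = 6 \left(2 - \frac{1}{4 \cdot 3}\right) = 6 \left(2 - \frac{1}{4} \cdot \frac{1}{3}\right) = 6 \left(2 - \frac{1}{12}\right) = 6 \cdot \frac{23}{12} = \frac{23}{2} \approx 11.5$)
$m 79 + M{\left(-4 \right)} = \frac{23}{2} \cdot 79 - 4 = \frac{1817}{2} - 4 = \frac{1809}{2}$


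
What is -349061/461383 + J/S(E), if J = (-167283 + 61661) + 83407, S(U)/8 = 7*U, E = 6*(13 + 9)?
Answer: -4276627419/1136847712 ≈ -3.7618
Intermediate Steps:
E = 132 (E = 6*22 = 132)
S(U) = 56*U (S(U) = 8*(7*U) = 56*U)
J = -22215 (J = -105622 + 83407 = -22215)
-349061/461383 + J/S(E) = -349061/461383 - 22215/(56*132) = -349061*1/461383 - 22215/7392 = -349061/461383 - 22215*1/7392 = -349061/461383 - 7405/2464 = -4276627419/1136847712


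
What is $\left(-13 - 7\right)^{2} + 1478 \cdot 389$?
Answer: $575342$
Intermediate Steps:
$\left(-13 - 7\right)^{2} + 1478 \cdot 389 = \left(-20\right)^{2} + 574942 = 400 + 574942 = 575342$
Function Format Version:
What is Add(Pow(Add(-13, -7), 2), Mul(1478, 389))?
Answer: 575342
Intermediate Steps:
Add(Pow(Add(-13, -7), 2), Mul(1478, 389)) = Add(Pow(-20, 2), 574942) = Add(400, 574942) = 575342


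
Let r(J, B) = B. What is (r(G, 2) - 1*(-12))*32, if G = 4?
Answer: 448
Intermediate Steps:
(r(G, 2) - 1*(-12))*32 = (2 - 1*(-12))*32 = (2 + 12)*32 = 14*32 = 448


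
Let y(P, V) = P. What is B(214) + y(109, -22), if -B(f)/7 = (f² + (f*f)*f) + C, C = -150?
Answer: -68921821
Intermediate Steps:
B(f) = 1050 - 7*f² - 7*f³ (B(f) = -7*((f² + (f*f)*f) - 150) = -7*((f² + f²*f) - 150) = -7*((f² + f³) - 150) = -7*(-150 + f² + f³) = 1050 - 7*f² - 7*f³)
B(214) + y(109, -22) = (1050 - 7*214² - 7*214³) + 109 = (1050 - 7*45796 - 7*9800344) + 109 = (1050 - 320572 - 68602408) + 109 = -68921930 + 109 = -68921821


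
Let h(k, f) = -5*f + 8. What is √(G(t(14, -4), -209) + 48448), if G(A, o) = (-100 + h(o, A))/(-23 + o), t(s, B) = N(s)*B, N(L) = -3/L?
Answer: √7986042939/406 ≈ 220.11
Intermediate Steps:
t(s, B) = -3*B/s (t(s, B) = (-3/s)*B = -3*B/s)
h(k, f) = 8 - 5*f
G(A, o) = (-92 - 5*A)/(-23 + o) (G(A, o) = (-100 + (8 - 5*A))/(-23 + o) = (-92 - 5*A)/(-23 + o))
√(G(t(14, -4), -209) + 48448) = √((-92 - (-15)*(-4)/14)/(-23 - 209) + 48448) = √((-92 - (-15)*(-4)/14)/(-232) + 48448) = √(-(-92 - 5*6/7)/232 + 48448) = √(-(-92 - 30/7)/232 + 48448) = √(-1/232*(-674/7) + 48448) = √(337/812 + 48448) = √(39340113/812) = √7986042939/406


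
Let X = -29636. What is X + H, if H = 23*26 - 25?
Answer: -29063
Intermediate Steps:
H = 573 (H = 598 - 25 = 573)
X + H = -29636 + 573 = -29063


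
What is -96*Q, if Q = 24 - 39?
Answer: 1440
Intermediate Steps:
Q = -15
-96*Q = -96*(-15) = 1440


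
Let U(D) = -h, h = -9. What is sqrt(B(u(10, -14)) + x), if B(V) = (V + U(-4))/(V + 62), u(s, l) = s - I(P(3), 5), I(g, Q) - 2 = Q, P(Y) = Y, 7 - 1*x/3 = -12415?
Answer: sqrt(157449630)/65 ≈ 193.04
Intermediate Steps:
x = 37266 (x = 21 - 3*(-12415) = 21 + 37245 = 37266)
I(g, Q) = 2 + Q
U(D) = 9 (U(D) = -1*(-9) = 9)
u(s, l) = -7 + s (u(s, l) = s - (2 + 5) = s - 1*7 = s - 7 = -7 + s)
B(V) = (9 + V)/(62 + V) (B(V) = (V + 9)/(V + 62) = (9 + V)/(62 + V))
sqrt(B(u(10, -14)) + x) = sqrt((9 + (-7 + 10))/(62 + (-7 + 10)) + 37266) = sqrt((9 + 3)/(62 + 3) + 37266) = sqrt(12/65 + 37266) = sqrt(2422302/65) = sqrt(157449630)/65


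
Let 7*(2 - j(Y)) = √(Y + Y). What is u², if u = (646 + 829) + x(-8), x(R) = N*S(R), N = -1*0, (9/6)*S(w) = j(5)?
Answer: 2175625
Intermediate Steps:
j(Y) = 2 - √2*√Y/7 (j(Y) = 2 - √(Y + Y)/7 = 2 - √2*√Y/7)
S(w) = 4/3 - 2*√10/21 (S(w) = 2*(2 - √2*√5/7)/3 = 2*(2 - √10/7)/3 = 4/3 - 2*√10/21)
N = 0
x(R) = 0 (x(R) = 0*(4/3 - 2*√10/21) = 0)
u = 1475 (u = (646 + 829) + 0 = 1475 + 0 = 1475)
u² = 1475² = 2175625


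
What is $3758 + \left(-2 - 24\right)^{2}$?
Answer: $4434$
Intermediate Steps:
$3758 + \left(-2 - 24\right)^{2} = 3758 + \left(-26\right)^{2} = 3758 + 676 = 4434$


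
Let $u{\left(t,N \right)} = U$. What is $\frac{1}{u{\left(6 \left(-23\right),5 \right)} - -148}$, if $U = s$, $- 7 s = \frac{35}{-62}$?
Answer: $\frac{62}{9181} \approx 0.0067531$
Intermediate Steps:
$s = \frac{5}{62}$ ($s = - \frac{35 \frac{1}{-62}}{7} = - \frac{35 \left(- \frac{1}{62}\right)}{7} = \left(- \frac{1}{7}\right) \left(- \frac{35}{62}\right) = \frac{5}{62} \approx 0.080645$)
$U = \frac{5}{62} \approx 0.080645$
$u{\left(t,N \right)} = \frac{5}{62}$
$\frac{1}{u{\left(6 \left(-23\right),5 \right)} - -148} = \frac{1}{\frac{5}{62} - -148} = \frac{1}{\frac{5}{62} + \left(-69 + 217\right)} = \frac{1}{\frac{5}{62} + 148} = \frac{1}{\frac{9181}{62}} = \frac{62}{9181}$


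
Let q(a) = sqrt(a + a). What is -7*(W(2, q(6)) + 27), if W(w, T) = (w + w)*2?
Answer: -245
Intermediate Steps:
q(a) = sqrt(2)*sqrt(a) (q(a) = sqrt(2*a) = sqrt(2)*sqrt(a))
W(w, T) = 4*w (W(w, T) = (2*w)*2 = 4*w)
-7*(W(2, q(6)) + 27) = -7*(4*2 + 27) = -7*(8 + 27) = -7*35 = -245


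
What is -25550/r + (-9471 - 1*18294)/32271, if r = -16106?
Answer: 62890160/86626121 ≈ 0.72600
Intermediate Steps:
-25550/r + (-9471 - 1*18294)/32271 = -25550/(-16106) + (-9471 - 1*18294)/32271 = -25550*(-1/16106) + (-9471 - 18294)*(1/32271) = 12775/8053 - 27765*1/32271 = 12775/8053 - 9255/10757 = 62890160/86626121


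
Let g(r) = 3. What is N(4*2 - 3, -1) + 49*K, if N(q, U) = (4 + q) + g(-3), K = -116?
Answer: -5672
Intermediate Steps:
N(q, U) = 7 + q (N(q, U) = (4 + q) + 3 = 7 + q)
N(4*2 - 3, -1) + 49*K = (7 + (4*2 - 3)) + 49*(-116) = (7 + (8 - 3)) - 5684 = (7 + 5) - 5684 = 12 - 5684 = -5672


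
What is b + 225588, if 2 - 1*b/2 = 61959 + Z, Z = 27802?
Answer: 46070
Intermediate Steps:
b = -179518 (b = 4 - 2*(61959 + 27802) = 4 - 2*89761 = 4 - 179522 = -179518)
b + 225588 = -179518 + 225588 = 46070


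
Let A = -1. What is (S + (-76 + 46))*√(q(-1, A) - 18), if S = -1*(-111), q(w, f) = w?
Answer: 81*I*√19 ≈ 353.07*I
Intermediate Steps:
S = 111
(S + (-76 + 46))*√(q(-1, A) - 18) = (111 + (-76 + 46))*√(-1 - 18) = (111 - 30)*√(-19) = 81*(I*√19) = 81*I*√19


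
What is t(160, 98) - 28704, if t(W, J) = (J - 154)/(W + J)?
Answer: -3702844/129 ≈ -28704.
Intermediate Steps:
t(W, J) = (-154 + J)/(J + W)
t(160, 98) - 28704 = (-154 + 98)/(98 + 160) - 28704 = -56/258 - 28704 = (1/258)*(-56) - 28704 = -28/129 - 28704 = -3702844/129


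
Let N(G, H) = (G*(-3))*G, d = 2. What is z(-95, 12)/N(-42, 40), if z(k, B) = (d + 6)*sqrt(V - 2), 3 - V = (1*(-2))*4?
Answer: -2/441 ≈ -0.0045351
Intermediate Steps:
V = 11 (V = 3 - 1*(-2)*4 = 3 - (-2)*4 = 3 - 1*(-8) = 3 + 8 = 11)
N(G, H) = -3*G**2 (N(G, H) = (-3*G)*G = -3*G**2)
z(k, B) = 24 (z(k, B) = (2 + 6)*sqrt(11 - 2) = 8*sqrt(9) = 8*3 = 24)
z(-95, 12)/N(-42, 40) = 24/((-3*(-42)**2)) = 24/((-3*1764)) = 24/(-5292) = 24*(-1/5292) = -2/441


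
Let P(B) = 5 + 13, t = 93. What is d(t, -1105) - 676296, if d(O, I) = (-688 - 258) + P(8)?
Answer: -677224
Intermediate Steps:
P(B) = 18
d(O, I) = -928 (d(O, I) = (-688 - 258) + 18 = -946 + 18 = -928)
d(t, -1105) - 676296 = -928 - 676296 = -677224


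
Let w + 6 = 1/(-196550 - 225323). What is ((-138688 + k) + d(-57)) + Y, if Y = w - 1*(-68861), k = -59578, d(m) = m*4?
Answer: -54691193848/421873 ≈ -1.2964e+5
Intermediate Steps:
d(m) = 4*m
w = -2531239/421873 (w = -6 + 1/(-196550 - 225323) = -6 + 1/(-421873) = -6 - 1/421873 = -2531239/421873 ≈ -6.0000)
Y = 29048065414/421873 (Y = -2531239/421873 - 1*(-68861) = -2531239/421873 + 68861 = 29048065414/421873 ≈ 68855.)
((-138688 + k) + d(-57)) + Y = ((-138688 - 59578) + 4*(-57)) + 29048065414/421873 = (-198266 - 228) + 29048065414/421873 = -198494 + 29048065414/421873 = -54691193848/421873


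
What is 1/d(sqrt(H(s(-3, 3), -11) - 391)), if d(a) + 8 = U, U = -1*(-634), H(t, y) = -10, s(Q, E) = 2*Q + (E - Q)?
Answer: 1/626 ≈ 0.0015974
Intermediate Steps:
s(Q, E) = E + Q
U = 634
d(a) = 626 (d(a) = -8 + 634 = 626)
1/d(sqrt(H(s(-3, 3), -11) - 391)) = 1/626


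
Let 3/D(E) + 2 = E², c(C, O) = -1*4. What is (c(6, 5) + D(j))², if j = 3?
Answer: 625/49 ≈ 12.755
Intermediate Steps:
c(C, O) = -4
D(E) = 3/(-2 + E²)
(c(6, 5) + D(j))² = (-4 + 3/(-2 + 3²))² = (-4 + 3/(-2 + 9))² = (-4 + 3/7)² = (-25/7)² = 625/49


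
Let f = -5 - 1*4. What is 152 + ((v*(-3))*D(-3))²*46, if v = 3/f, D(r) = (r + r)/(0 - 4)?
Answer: 511/2 ≈ 255.50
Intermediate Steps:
f = -9 (f = -5 - 4 = -9)
D(r) = -r/2 (D(r) = (2*r)/(-4) = (2*r)*(-¼) = -r/2)
v = -⅓ (v = 3/(-9) = 3*(-⅑) = -⅓ ≈ -0.33333)
152 + ((v*(-3))*D(-3))²*46 = 152 + ((-⅓*(-3))*(-½*(-3)))²*46 = 152 + (1*(3/2))²*46 = 152 + (3/2)²*46 = 152 + (9/4)*46 = 152 + 207/2 = 511/2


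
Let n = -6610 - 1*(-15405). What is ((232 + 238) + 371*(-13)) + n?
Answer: 4442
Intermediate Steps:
n = 8795 (n = -6610 + 15405 = 8795)
((232 + 238) + 371*(-13)) + n = ((232 + 238) + 371*(-13)) + 8795 = (470 - 4823) + 8795 = -4353 + 8795 = 4442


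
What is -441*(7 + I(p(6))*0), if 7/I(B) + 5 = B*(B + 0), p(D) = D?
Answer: -3087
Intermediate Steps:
I(B) = 7/(-5 + B²) (I(B) = 7/(-5 + B*(B + 0)) = 7/(-5 + B*B) = 7/(-5 + B²))
-441*(7 + I(p(6))*0) = -441*(7 + (7/(-5 + 6²))*0) = -441*(7 + (7/(-5 + 36))*0) = -441*(7 + (7/31)*0) = -441*(7 + 0) = -441*7 = -3087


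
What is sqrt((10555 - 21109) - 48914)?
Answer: 2*I*sqrt(14867) ≈ 243.86*I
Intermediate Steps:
sqrt((10555 - 21109) - 48914) = sqrt(-10554 - 48914) = sqrt(-59468) = 2*I*sqrt(14867)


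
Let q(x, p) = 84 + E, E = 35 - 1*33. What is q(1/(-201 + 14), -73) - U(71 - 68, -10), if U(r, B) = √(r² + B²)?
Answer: 86 - √109 ≈ 75.560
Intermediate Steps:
E = 2 (E = 35 - 33 = 2)
q(x, p) = 86 (q(x, p) = 84 + 2 = 86)
U(r, B) = √(B² + r²)
q(1/(-201 + 14), -73) - U(71 - 68, -10) = 86 - √((-10)² + (71 - 68)²) = 86 - √(100 + 3²) = 86 - √(100 + 9) = 86 - √109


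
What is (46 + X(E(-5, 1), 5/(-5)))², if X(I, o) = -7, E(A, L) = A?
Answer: 1521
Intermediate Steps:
(46 + X(E(-5, 1), 5/(-5)))² = (46 - 7)² = 39² = 1521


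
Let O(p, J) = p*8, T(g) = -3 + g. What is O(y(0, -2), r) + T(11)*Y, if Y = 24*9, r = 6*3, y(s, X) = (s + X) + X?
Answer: 1696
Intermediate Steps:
y(s, X) = s + 2*X (y(s, X) = (X + s) + X = s + 2*X)
r = 18
O(p, J) = 8*p
Y = 216
O(y(0, -2), r) + T(11)*Y = 8*(0 + 2*(-2)) + (-3 + 11)*216 = 8*(0 - 4) + 8*216 = 8*(-4) + 1728 = -32 + 1728 = 1696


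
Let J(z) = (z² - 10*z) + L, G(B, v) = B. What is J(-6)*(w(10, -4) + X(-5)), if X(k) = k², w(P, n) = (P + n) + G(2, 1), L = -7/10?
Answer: 31449/10 ≈ 3144.9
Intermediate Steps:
L = -7/10 (L = -7*⅒ = -7/10 ≈ -0.70000)
w(P, n) = 2 + P + n (w(P, n) = (P + n) + 2 = 2 + P + n)
J(z) = -7/10 + z² - 10*z (J(z) = (z² - 10*z) - 7/10 = -7/10 + z² - 10*z)
J(-6)*(w(10, -4) + X(-5)) = (-7/10 + (-6)² - 10*(-6))*((2 + 10 - 4) + (-5)²) = (-7/10 + 36 + 60)*(8 + 25) = (953/10)*33 = 31449/10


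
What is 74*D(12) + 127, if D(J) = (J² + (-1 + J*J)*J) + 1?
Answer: 137841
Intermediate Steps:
D(J) = 1 + J² + J*(-1 + J²) (D(J) = (J² + (-1 + J²)*J) + 1 = (J² + J*(-1 + J²)) + 1 = 1 + J² + J*(-1 + J²))
74*D(12) + 127 = 74*(1 + 12² + 12³ - 1*12) + 127 = 74*(1 + 144 + 1728 - 12) + 127 = 74*1861 + 127 = 137714 + 127 = 137841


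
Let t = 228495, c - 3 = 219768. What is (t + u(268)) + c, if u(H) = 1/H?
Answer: 120135289/268 ≈ 4.4827e+5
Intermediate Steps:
c = 219771 (c = 3 + 219768 = 219771)
(t + u(268)) + c = (228495 + 1/268) + 219771 = 61236661/268 + 219771 = 120135289/268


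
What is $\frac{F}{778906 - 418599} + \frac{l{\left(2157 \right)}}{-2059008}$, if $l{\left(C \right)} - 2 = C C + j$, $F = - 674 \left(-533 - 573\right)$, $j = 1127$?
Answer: $- \frac{70956815147}{370937497728} \approx -0.19129$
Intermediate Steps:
$F = 745444$ ($F = \left(-674\right) \left(-1106\right) = 745444$)
$l{\left(C \right)} = 1129 + C^{2}$ ($l{\left(C \right)} = 2 + \left(C C + 1127\right) = 2 + \left(C^{2} + 1127\right) = 2 + \left(1127 + C^{2}\right) = 1129 + C^{2}$)
$\frac{F}{778906 - 418599} + \frac{l{\left(2157 \right)}}{-2059008} = \frac{745444}{778906 - 418599} + \frac{1129 + 2157^{2}}{-2059008} = \frac{745444}{360307} + \left(1129 + 4652649\right) \left(- \frac{1}{2059008}\right) = 745444 \cdot \frac{1}{360307} + 4653778 \left(- \frac{1}{2059008}\right) = \frac{745444}{360307} - \frac{2326889}{1029504} = - \frac{70956815147}{370937497728}$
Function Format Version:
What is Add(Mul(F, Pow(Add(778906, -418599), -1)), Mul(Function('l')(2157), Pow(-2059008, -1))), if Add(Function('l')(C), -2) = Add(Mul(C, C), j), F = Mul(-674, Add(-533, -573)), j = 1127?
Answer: Rational(-70956815147, 370937497728) ≈ -0.19129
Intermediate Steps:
F = 745444 (F = Mul(-674, -1106) = 745444)
Function('l')(C) = Add(1129, Pow(C, 2)) (Function('l')(C) = Add(2, Add(Mul(C, C), 1127)) = Add(2, Add(Pow(C, 2), 1127)) = Add(2, Add(1127, Pow(C, 2))) = Add(1129, Pow(C, 2)))
Add(Mul(F, Pow(Add(778906, -418599), -1)), Mul(Function('l')(2157), Pow(-2059008, -1))) = Add(Mul(745444, Pow(Add(778906, -418599), -1)), Mul(Add(1129, Pow(2157, 2)), Pow(-2059008, -1))) = Add(Mul(745444, Pow(360307, -1)), Mul(Add(1129, 4652649), Rational(-1, 2059008))) = Add(Mul(745444, Rational(1, 360307)), Mul(4653778, Rational(-1, 2059008))) = Add(Rational(745444, 360307), Rational(-2326889, 1029504)) = Rational(-70956815147, 370937497728)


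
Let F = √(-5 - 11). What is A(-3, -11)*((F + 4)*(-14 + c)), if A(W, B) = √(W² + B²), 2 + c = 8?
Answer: 32*√130*(-1 - I) ≈ -364.86 - 364.86*I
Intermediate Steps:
c = 6 (c = -2 + 8 = 6)
F = 4*I (F = √(-16) = 4*I ≈ 4.0*I)
A(W, B) = √(B² + W²)
A(-3, -11)*((F + 4)*(-14 + c)) = √((-11)² + (-3)²)*((4*I + 4)*(-14 + 6)) = √(121 + 9)*((4 + 4*I)*(-8)) = √130*(-32 - 32*I)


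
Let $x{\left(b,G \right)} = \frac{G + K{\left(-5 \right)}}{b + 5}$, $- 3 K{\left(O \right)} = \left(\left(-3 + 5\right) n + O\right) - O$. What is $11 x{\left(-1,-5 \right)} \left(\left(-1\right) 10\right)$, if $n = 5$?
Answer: $\frac{1375}{6} \approx 229.17$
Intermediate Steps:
$K{\left(O \right)} = - \frac{10}{3}$ ($K{\left(O \right)} = - \frac{\left(\left(-3 + 5\right) 5 + O\right) - O}{3} = - \frac{\left(2 \cdot 5 + O\right) - O}{3} = - \frac{\left(10 + O\right) - O}{3} = \left(- \frac{1}{3}\right) 10 = - \frac{10}{3}$)
$x{\left(b,G \right)} = \frac{- \frac{10}{3} + G}{5 + b}$ ($x{\left(b,G \right)} = \frac{G - \frac{10}{3}}{b + 5} = \frac{- \frac{10}{3} + G}{5 + b}$)
$11 x{\left(-1,-5 \right)} \left(\left(-1\right) 10\right) = 11 \frac{- \frac{10}{3} - 5}{5 - 1} \left(\left(-1\right) 10\right) = 11 \cdot \frac{1}{4} \left(- \frac{25}{3}\right) \left(-10\right) = 11 \left(- \frac{25}{12}\right) \left(-10\right) = \left(- \frac{275}{12}\right) \left(-10\right) = \frac{1375}{6}$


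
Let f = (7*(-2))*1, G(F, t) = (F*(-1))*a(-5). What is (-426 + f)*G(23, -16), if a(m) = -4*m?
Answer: 202400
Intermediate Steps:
G(F, t) = -20*F (G(F, t) = (F*(-1))*(-4*(-5)) = -F*20 = -20*F)
f = -14 (f = -14*1 = -14)
(-426 + f)*G(23, -16) = (-426 - 14)*(-20*23) = -440*(-460) = 202400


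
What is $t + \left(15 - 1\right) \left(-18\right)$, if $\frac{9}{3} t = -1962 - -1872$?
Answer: $-282$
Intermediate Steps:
$t = -30$ ($t = \frac{-1962 - -1872}{3} = \frac{-1962 + 1872}{3} = \frac{1}{3} \left(-90\right) = -30$)
$t + \left(15 - 1\right) \left(-18\right) = -30 + \left(15 - 1\right) \left(-18\right) = -30 + 14 \left(-18\right) = -30 - 252 = -282$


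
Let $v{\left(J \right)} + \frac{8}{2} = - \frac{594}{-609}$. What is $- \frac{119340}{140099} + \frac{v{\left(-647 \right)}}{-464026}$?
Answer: $- \frac{193817536823}{227533525009} \approx -0.85182$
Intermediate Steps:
$v{\left(J \right)} = - \frac{614}{203}$ ($v{\left(J \right)} = -4 - \frac{594}{-609} = -4 - - \frac{198}{203} = -4 + \frac{198}{203} = - \frac{614}{203}$)
$- \frac{119340}{140099} + \frac{v{\left(-647 \right)}}{-464026} = - \frac{119340}{140099} - \frac{614}{203 \left(-464026\right)} = \left(-119340\right) \frac{1}{140099} - - \frac{307}{47098639} = - \frac{119340}{140099} + \frac{307}{47098639} = - \frac{193817536823}{227533525009}$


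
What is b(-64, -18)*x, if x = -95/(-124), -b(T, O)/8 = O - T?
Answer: -8740/31 ≈ -281.94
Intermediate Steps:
b(T, O) = -8*O + 8*T (b(T, O) = -8*(O - T) = -8*O + 8*T)
x = 95/124 (x = -95*(-1/124) = 95/124 ≈ 0.76613)
b(-64, -18)*x = (-8*(-18) + 8*(-64))*(95/124) = (144 - 512)*(95/124) = -368*95/124 = -8740/31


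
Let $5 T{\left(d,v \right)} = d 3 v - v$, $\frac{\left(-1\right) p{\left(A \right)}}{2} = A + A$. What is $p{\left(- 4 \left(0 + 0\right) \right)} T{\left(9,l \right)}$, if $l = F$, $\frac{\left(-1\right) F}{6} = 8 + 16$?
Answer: $0$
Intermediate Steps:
$p{\left(A \right)} = - 4 A$ ($p{\left(A \right)} = - 2 \left(A + A\right) = - 2 \cdot 2 A = - 4 A$)
$F = -144$ ($F = - 6 \left(8 + 16\right) = \left(-6\right) 24 = -144$)
$l = -144$
$T{\left(d,v \right)} = - \frac{v}{5} + \frac{3 d v}{5}$ ($T{\left(d,v \right)} = \frac{d 3 v - v}{5} = \frac{3 d v - v}{5} = \frac{- v + 3 d v}{5} = - \frac{v}{5} + \frac{3 d v}{5}$)
$p{\left(- 4 \left(0 + 0\right) \right)} T{\left(9,l \right)} = - 4 \left(- 4 \left(0 + 0\right)\right) \frac{1}{5} \left(-144\right) \left(-1 + 3 \cdot 9\right) = - 4 \left(\left(-4\right) 0\right) \frac{1}{5} \left(-144\right) \left(-1 + 27\right) = \left(-4\right) 0 \cdot \frac{1}{5} \left(-144\right) 26 = 0 \left(- \frac{3744}{5}\right) = 0$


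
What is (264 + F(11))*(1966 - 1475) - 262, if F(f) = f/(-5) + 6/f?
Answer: 7070229/55 ≈ 1.2855e+5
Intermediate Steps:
F(f) = 6/f - f/5 (F(f) = f*(-⅕) + 6/f = -f/5 + 6/f = 6/f - f/5)
(264 + F(11))*(1966 - 1475) - 262 = (264 + (6/11 - ⅕*11))*(1966 - 1475) - 262 = (264 + (6*(1/11) - 11/5))*491 - 262 = (264 + (6/11 - 11/5))*491 - 262 = (264 - 91/55)*491 - 262 = (14429/55)*491 - 262 = 7084639/55 - 262 = 7070229/55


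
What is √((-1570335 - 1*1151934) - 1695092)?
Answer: I*√4417361 ≈ 2101.8*I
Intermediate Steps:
√((-1570335 - 1*1151934) - 1695092) = √((-1570335 - 1151934) - 1695092) = √(-2722269 - 1695092) = √(-4417361) = I*√4417361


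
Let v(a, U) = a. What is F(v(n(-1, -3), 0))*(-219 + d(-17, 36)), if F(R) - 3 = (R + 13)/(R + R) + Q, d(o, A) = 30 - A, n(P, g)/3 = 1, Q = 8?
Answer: -3075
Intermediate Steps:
n(P, g) = 3 (n(P, g) = 3*1 = 3)
F(R) = 11 + (13 + R)/(2*R) (F(R) = 3 + ((R + 13)/(R + R) + 8) = 3 + ((13 + R)/((2*R)) + 8) = 3 + ((13 + R)*(1/(2*R)) + 8) = 3 + ((13 + R)/(2*R) + 8) = 3 + (8 + (13 + R)/(2*R)) = 11 + (13 + R)/(2*R))
F(v(n(-1, -3), 0))*(-219 + d(-17, 36)) = ((½)*(13 + 23*3)/3)*(-219 + (30 - 1*36)) = ((½)*(⅓)*(13 + 69))*(-219 + (30 - 36)) = ((½)*(⅓)*82)*(-219 - 6) = (41/3)*(-225) = -3075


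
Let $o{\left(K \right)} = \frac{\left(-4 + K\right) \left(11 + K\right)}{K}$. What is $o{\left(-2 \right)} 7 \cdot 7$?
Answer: $1323$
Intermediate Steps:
$o{\left(K \right)} = \frac{\left(-4 + K\right) \left(11 + K\right)}{K}$
$o{\left(-2 \right)} 7 \cdot 7 = \left(7 - 2 - \frac{44}{-2}\right) 7 \cdot 7 = \left(7 - 2 - -22\right) 49 = \left(7 - 2 + 22\right) 49 = 27 \cdot 49 = 1323$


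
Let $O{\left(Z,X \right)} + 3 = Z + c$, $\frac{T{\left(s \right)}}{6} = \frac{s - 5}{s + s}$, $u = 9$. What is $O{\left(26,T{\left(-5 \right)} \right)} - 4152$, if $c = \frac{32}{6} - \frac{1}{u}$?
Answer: $- \frac{37114}{9} \approx -4123.8$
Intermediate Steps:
$c = \frac{47}{9}$ ($c = \frac{32}{6} - \frac{1}{9} = 32 \cdot \frac{1}{6} - \frac{1}{9} = \frac{16}{3} - \frac{1}{9} = \frac{47}{9} \approx 5.2222$)
$T{\left(s \right)} = \frac{3 \left(-5 + s\right)}{s}$ ($T{\left(s \right)} = 6 \frac{s - 5}{s + s} = 6 \frac{-5 + s}{2 s} = \frac{3 \left(-5 + s\right)}{s}$)
$O{\left(Z,X \right)} = \frac{20}{9} + Z$ ($O{\left(Z,X \right)} = -3 + \left(Z + \frac{47}{9}\right) = -3 + \left(\frac{47}{9} + Z\right) = \frac{20}{9} + Z$)
$O{\left(26,T{\left(-5 \right)} \right)} - 4152 = \left(\frac{20}{9} + 26\right) - 4152 = \frac{254}{9} - 4152 = - \frac{37114}{9}$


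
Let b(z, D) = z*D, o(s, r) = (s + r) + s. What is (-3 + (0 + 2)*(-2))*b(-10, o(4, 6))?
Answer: 980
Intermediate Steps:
o(s, r) = r + 2*s (o(s, r) = (r + s) + s = r + 2*s)
b(z, D) = D*z
(-3 + (0 + 2)*(-2))*b(-10, o(4, 6)) = (-3 + (0 + 2)*(-2))*((6 + 2*4)*(-10)) = (-3 + 2*(-2))*((6 + 8)*(-10)) = (-3 - 4)*(14*(-10)) = -7*(-140) = 980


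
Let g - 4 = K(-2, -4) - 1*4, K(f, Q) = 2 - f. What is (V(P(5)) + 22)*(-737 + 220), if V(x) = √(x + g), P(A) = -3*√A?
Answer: -11374 - 517*√(4 - 3*√5) ≈ -11374.0 - 850.81*I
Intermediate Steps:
g = 4 (g = 4 + ((2 - 1*(-2)) - 1*4) = 4 + ((2 + 2) - 4) = 4 + (4 - 4) = 4 + 0 = 4)
V(x) = √(4 + x) (V(x) = √(x + 4) = √(4 + x))
(V(P(5)) + 22)*(-737 + 220) = (√(4 - 3*√5) + 22)*(-737 + 220) = (22 + √(4 - 3*√5))*(-517) = -11374 - 517*√(4 - 3*√5)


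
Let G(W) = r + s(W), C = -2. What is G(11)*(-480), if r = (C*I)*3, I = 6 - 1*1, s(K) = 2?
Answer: 13440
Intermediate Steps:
I = 5 (I = 6 - 1 = 5)
r = -30 (r = -2*5*3 = -10*3 = -30)
G(W) = -28 (G(W) = -30 + 2 = -28)
G(11)*(-480) = -28*(-480) = 13440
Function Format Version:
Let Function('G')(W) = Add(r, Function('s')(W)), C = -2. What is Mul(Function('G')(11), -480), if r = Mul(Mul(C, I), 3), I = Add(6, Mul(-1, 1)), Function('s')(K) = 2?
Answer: 13440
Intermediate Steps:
I = 5 (I = Add(6, -1) = 5)
r = -30 (r = Mul(Mul(-2, 5), 3) = Mul(-10, 3) = -30)
Function('G')(W) = -28 (Function('G')(W) = Add(-30, 2) = -28)
Mul(Function('G')(11), -480) = Mul(-28, -480) = 13440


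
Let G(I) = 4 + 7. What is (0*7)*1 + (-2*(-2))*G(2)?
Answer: 44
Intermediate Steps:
G(I) = 11
(0*7)*1 + (-2*(-2))*G(2) = (0*7)*1 - 2*(-2)*11 = 0*1 + 4*11 = 0 + 44 = 44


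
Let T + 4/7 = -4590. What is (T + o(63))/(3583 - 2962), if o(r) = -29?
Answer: -3593/483 ≈ -7.4389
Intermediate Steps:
T = -32134/7 (T = -4/7 - 4590 = -32134/7 ≈ -4590.6)
(T + o(63))/(3583 - 2962) = (-32134/7 - 29)/(3583 - 2962) = -32337/7/621 = -32337/7*1/621 = -3593/483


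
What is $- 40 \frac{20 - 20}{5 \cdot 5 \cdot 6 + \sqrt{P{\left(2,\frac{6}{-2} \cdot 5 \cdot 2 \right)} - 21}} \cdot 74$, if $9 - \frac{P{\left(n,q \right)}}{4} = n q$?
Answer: $0$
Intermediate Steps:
$P{\left(n,q \right)} = 36 - 4 n q$
$- 40 \frac{20 - 20}{5 \cdot 5 \cdot 6 + \sqrt{P{\left(2,\frac{6}{-2} \cdot 5 \cdot 2 \right)} - 21}} \cdot 74 = - 40 \frac{20 - 20}{5 \cdot 5 \cdot 6 + \sqrt{\left(36 - 8 \frac{6}{-2} \cdot 5 \cdot 2\right) - 21}} \cdot 74 = - 40 \frac{0}{25 \cdot 6 + \sqrt{\left(36 - 8 \cdot 6 \left(- \frac{1}{2}\right) 5 \cdot 2\right) - 21}} \cdot 74 = - 40 \frac{0}{150 + \sqrt{\left(36 - 8 \left(-3\right) 5 \cdot 2\right) - 21}} \cdot 74 = - 40 \frac{0}{150 + \sqrt{\left(36 - 8 \left(\left(-15\right) 2\right)\right) - 21}} \cdot 74 = - 40 \frac{0}{150 + \sqrt{\left(36 - 8 \left(-30\right)\right) - 21}} \cdot 74 = - 40 \frac{0}{150 + \sqrt{\left(36 + 240\right) - 21}} \cdot 74 = - 40 \frac{0}{150 + \sqrt{276 - 21}} \cdot 74 = - 40 \frac{0}{150 + \sqrt{255}} \cdot 74 = \left(-40\right) 0 \cdot 74 = 0 \cdot 74 = 0$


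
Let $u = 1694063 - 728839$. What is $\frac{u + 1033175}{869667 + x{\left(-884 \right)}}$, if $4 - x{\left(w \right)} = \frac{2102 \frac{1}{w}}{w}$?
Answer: $\frac{780830444472}{339804809437} \approx 2.2979$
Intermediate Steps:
$x{\left(w \right)} = 4 - \frac{2102}{w^{2}}$ ($x{\left(w \right)} = 4 - \frac{2102 \frac{1}{w}}{w} = 4 - \frac{2102}{w^{2}}$)
$u = 965224$ ($u = 1694063 - 728839 = 965224$)
$\frac{u + 1033175}{869667 + x{\left(-884 \right)}} = \frac{965224 + 1033175}{869667 + \left(4 - \frac{2102}{781456}\right)} = \frac{1998399}{869667 + \left(4 - \frac{1051}{390728}\right)} = \frac{1998399}{869667 + \frac{1561861}{390728}} = \frac{1998399}{\frac{339804809437}{390728}} = 1998399 \cdot \frac{390728}{339804809437} = \frac{780830444472}{339804809437}$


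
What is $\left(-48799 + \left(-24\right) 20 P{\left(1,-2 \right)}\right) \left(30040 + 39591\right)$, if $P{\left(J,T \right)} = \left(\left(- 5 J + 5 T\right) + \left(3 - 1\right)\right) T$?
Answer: $-4266918049$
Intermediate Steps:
$P{\left(J,T \right)} = T \left(2 - 5 J + 5 T\right)$ ($P{\left(J,T \right)} = \left(\left(- 5 J + 5 T\right) + \left(3 - 1\right)\right) T = \left(\left(- 5 J + 5 T\right) + 2\right) T = \left(2 - 5 J + 5 T\right) T = T \left(2 - 5 J + 5 T\right)$)
$\left(-48799 + \left(-24\right) 20 P{\left(1,-2 \right)}\right) \left(30040 + 39591\right) = \left(-48799 + \left(-24\right) 20 \left(- 2 \left(2 - 5 + 5 \left(-2\right)\right)\right)\right) \left(30040 + 39591\right) = \left(-48799 - 480 \left(- 2 \left(2 - 5 - 10\right)\right)\right) 69631 = \left(-48799 - 480 \left(\left(-2\right) \left(-13\right)\right)\right) 69631 = \left(-48799 - 12480\right) 69631 = \left(-61279\right) 69631 = -4266918049$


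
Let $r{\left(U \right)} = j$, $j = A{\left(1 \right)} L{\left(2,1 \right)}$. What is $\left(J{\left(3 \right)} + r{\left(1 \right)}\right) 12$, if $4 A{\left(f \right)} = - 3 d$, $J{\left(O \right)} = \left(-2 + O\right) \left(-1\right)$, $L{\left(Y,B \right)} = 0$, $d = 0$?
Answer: $-12$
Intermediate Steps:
$J{\left(O \right)} = 2 - O$
$A{\left(f \right)} = 0$ ($A{\left(f \right)} = \frac{\left(-3\right) 0}{4} = \frac{1}{4} \cdot 0 = 0$)
$j = 0$ ($j = 0 \cdot 0 = 0$)
$r{\left(U \right)} = 0$
$\left(J{\left(3 \right)} + r{\left(1 \right)}\right) 12 = \left(\left(2 - 3\right) + 0\right) 12 = \left(-1 + 0\right) 12 = \left(-1\right) 12 = -12$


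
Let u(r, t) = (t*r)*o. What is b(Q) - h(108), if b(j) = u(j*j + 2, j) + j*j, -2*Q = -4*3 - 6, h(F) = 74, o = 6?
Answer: 4489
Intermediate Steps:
Q = 9 (Q = -(-4*3 - 6)/2 = -(-12 - 6)/2 = -½*(-18) = 9)
u(r, t) = 6*r*t (u(r, t) = (t*r)*6 = (r*t)*6 = 6*r*t)
b(j) = j² + 6*j*(2 + j²) (b(j) = 6*(j*j + 2)*j + j*j = 6*(j² + 2)*j + j² = 6*(2 + j²)*j + j² = 6*j*(2 + j²) + j² = j² + 6*j*(2 + j²))
b(Q) - h(108) = 9*(12 + 9 + 6*9²) - 1*74 = 9*(12 + 9 + 6*81) - 74 = 9*(12 + 9 + 486) - 74 = 9*507 - 74 = 4563 - 74 = 4489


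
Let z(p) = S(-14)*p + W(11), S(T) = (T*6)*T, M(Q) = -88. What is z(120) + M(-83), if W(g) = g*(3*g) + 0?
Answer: 141395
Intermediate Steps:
W(g) = 3*g² (W(g) = 3*g² + 0 = 3*g²)
S(T) = 6*T² (S(T) = (6*T)*T = 6*T²)
z(p) = 363 + 1176*p (z(p) = (6*(-14)²)*p + 3*11² = (6*196)*p + 3*121 = 1176*p + 363 = 363 + 1176*p)
z(120) + M(-83) = (363 + 1176*120) - 88 = (363 + 141120) - 88 = 141483 - 88 = 141395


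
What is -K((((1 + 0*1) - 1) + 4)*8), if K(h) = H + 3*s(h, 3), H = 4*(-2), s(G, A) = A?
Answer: -1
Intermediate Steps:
H = -8
K(h) = 1 (K(h) = -8 + 3*3 = -8 + 9 = 1)
-K((((1 + 0*1) - 1) + 4)*8) = -1*1 = -1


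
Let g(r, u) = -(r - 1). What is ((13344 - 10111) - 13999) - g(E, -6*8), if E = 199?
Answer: -10568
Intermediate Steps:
g(r, u) = 1 - r (g(r, u) = -(-1 + r) = 1 - r)
((13344 - 10111) - 13999) - g(E, -6*8) = ((13344 - 10111) - 13999) - (1 - 1*199) = (3233 - 13999) - (1 - 199) = -10766 - 1*(-198) = -10766 + 198 = -10568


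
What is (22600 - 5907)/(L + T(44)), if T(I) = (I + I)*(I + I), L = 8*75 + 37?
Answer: 16693/8381 ≈ 1.9918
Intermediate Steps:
L = 637 (L = 600 + 37 = 637)
T(I) = 4*I**2 (T(I) = (2*I)*(2*I) = 4*I**2)
(22600 - 5907)/(L + T(44)) = (22600 - 5907)/(637 + 4*44**2) = 16693/(637 + 4*1936) = 16693/(637 + 7744) = 16693/8381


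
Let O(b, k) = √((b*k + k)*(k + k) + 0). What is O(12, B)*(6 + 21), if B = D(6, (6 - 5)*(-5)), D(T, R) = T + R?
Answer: 27*√26 ≈ 137.67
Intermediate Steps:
D(T, R) = R + T
B = 1 (B = (6 - 5)*(-5) + 6 = 1*(-5) + 6 = -5 + 6 = 1)
O(b, k) = √2*√(k*(k + b*k)) (O(b, k) = √((k + b*k)*(2*k) + 0) = √(2*k*(k + b*k) + 0) = √(2*k*(k + b*k)) = √2*√(k*(k + b*k)))
O(12, B)*(6 + 21) = (√2*√(1²*(1 + 12)))*(6 + 21) = (√2*√(1*13))*27 = (√2*√13)*27 = √26*27 = 27*√26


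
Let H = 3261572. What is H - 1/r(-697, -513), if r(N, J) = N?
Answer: 2273315685/697 ≈ 3.2616e+6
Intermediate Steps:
H - 1/r(-697, -513) = 3261572 - 1/(-697) = 3261572 - 1*(-1/697) = 3261572 + 1/697 = 2273315685/697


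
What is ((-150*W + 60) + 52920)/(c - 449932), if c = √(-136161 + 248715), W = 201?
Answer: -1027194756/20243869207 - 89037*√74/20243869207 ≈ -0.050779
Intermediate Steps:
c = 39*√74 (c = √112554 = 39*√74 ≈ 335.49)
((-150*W + 60) + 52920)/(c - 449932) = ((-150*201 + 60) + 52920)/(39*√74 - 449932) = ((-30150 + 60) + 52920)/(-449932 + 39*√74) = (-30090 + 52920)/(-449932 + 39*√74) = 22830/(-449932 + 39*√74)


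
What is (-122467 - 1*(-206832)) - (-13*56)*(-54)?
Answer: 45053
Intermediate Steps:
(-122467 - 1*(-206832)) - (-13*56)*(-54) = (-122467 + 206832) - (-728)*(-54) = 84365 - 1*39312 = 84365 - 39312 = 45053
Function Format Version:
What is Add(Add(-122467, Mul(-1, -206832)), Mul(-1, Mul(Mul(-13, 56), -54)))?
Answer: 45053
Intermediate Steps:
Add(Add(-122467, Mul(-1, -206832)), Mul(-1, Mul(Mul(-13, 56), -54))) = Add(Add(-122467, 206832), Mul(-1, Mul(-728, -54))) = Add(84365, Mul(-1, 39312)) = Add(84365, -39312) = 45053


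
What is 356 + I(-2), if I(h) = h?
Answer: 354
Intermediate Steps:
356 + I(-2) = 356 - 2 = 354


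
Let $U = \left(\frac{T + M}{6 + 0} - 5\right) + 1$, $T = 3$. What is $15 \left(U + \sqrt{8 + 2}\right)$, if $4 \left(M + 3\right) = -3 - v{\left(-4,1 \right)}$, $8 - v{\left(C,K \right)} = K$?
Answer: $- \frac{265}{4} + 15 \sqrt{10} \approx -18.816$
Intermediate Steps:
$v{\left(C,K \right)} = 8 - K$
$M = - \frac{11}{2}$ ($M = -3 + \frac{-3 - \left(8 - 1\right)}{4} = -3 + \frac{-3 - 7}{4} = -3 + \frac{1}{4} \left(-10\right) = -3 - \frac{5}{2} = - \frac{11}{2} \approx -5.5$)
$U = - \frac{53}{12}$ ($U = \left(\frac{3 - \frac{11}{2}}{6 + 0} - 5\right) + 1 = \left(- \frac{5}{2 \cdot 6} - 5\right) + 1 = \left(\left(- \frac{5}{2}\right) \frac{1}{6} - 5\right) + 1 = \left(- \frac{5}{12} - 5\right) + 1 = - \frac{65}{12} + 1 = - \frac{53}{12} \approx -4.4167$)
$15 \left(U + \sqrt{8 + 2}\right) = 15 \left(- \frac{53}{12} + \sqrt{8 + 2}\right) = 15 \left(- \frac{53}{12} + \sqrt{10}\right) = - \frac{265}{4} + 15 \sqrt{10}$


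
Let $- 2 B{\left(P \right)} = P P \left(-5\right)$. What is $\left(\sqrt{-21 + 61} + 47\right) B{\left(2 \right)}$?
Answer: $470 + 20 \sqrt{10} \approx 533.25$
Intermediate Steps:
$B{\left(P \right)} = \frac{5 P^{2}}{2}$ ($B{\left(P \right)} = - \frac{P P \left(-5\right)}{2} = - \frac{P^{2} \left(-5\right)}{2} = - \frac{\left(-5\right) P^{2}}{2} = \frac{5 P^{2}}{2}$)
$\left(\sqrt{-21 + 61} + 47\right) B{\left(2 \right)} = \left(\sqrt{-21 + 61} + 47\right) \frac{5 \cdot 2^{2}}{2} = \left(\sqrt{40} + 47\right) \frac{5}{2} \cdot 4 = \left(2 \sqrt{10} + 47\right) 10 = \left(47 + 2 \sqrt{10}\right) 10 = 470 + 20 \sqrt{10}$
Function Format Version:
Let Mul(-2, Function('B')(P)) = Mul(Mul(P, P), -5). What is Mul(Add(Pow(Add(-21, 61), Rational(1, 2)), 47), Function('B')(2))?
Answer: Add(470, Mul(20, Pow(10, Rational(1, 2)))) ≈ 533.25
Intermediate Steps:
Function('B')(P) = Mul(Rational(5, 2), Pow(P, 2)) (Function('B')(P) = Mul(Rational(-1, 2), Mul(Mul(P, P), -5)) = Mul(Rational(-1, 2), Mul(Pow(P, 2), -5)) = Mul(Rational(-1, 2), Mul(-5, Pow(P, 2))) = Mul(Rational(5, 2), Pow(P, 2)))
Mul(Add(Pow(Add(-21, 61), Rational(1, 2)), 47), Function('B')(2)) = Mul(Add(Pow(Add(-21, 61), Rational(1, 2)), 47), Mul(Rational(5, 2), Pow(2, 2))) = Mul(Add(Pow(40, Rational(1, 2)), 47), Mul(Rational(5, 2), 4)) = Mul(Add(Mul(2, Pow(10, Rational(1, 2))), 47), 10) = Mul(Add(47, Mul(2, Pow(10, Rational(1, 2)))), 10) = Add(470, Mul(20, Pow(10, Rational(1, 2))))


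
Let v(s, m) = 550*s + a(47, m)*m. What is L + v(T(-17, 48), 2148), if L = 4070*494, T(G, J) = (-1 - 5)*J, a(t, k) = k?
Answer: 6466084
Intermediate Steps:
T(G, J) = -6*J
v(s, m) = m**2 + 550*s (v(s, m) = 550*s + m*m = 550*s + m**2 = m**2 + 550*s)
L = 2010580
L + v(T(-17, 48), 2148) = 2010580 + (2148**2 + 550*(-6*48)) = 2010580 + (4613904 + 550*(-288)) = 2010580 + (4613904 - 158400) = 2010580 + 4455504 = 6466084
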